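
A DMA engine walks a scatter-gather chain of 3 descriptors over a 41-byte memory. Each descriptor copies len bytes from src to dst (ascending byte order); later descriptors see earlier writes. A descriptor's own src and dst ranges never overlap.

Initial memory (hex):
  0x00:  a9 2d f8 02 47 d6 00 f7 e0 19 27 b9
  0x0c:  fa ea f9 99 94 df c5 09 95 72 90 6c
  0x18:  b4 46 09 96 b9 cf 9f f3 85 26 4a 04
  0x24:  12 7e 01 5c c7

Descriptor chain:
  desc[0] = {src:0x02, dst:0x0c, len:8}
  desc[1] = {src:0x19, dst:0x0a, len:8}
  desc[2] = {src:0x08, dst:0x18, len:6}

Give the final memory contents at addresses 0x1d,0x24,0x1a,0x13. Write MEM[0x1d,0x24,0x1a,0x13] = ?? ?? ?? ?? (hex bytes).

MEM[0x1d,0x24,0x1a,0x13] = b9 12 46 19

  after D0: wrote 8B at 0x0c = f80247d600f7e019
  after D1: wrote 8B at 0x0a = 460996b9cf9ff385
  after D2: wrote 6B at 0x18 = e019460996b9
query mem[0x1d]=0xb9, mem[0x24]=0x12, mem[0x1a]=0x46, mem[0x13]=0x19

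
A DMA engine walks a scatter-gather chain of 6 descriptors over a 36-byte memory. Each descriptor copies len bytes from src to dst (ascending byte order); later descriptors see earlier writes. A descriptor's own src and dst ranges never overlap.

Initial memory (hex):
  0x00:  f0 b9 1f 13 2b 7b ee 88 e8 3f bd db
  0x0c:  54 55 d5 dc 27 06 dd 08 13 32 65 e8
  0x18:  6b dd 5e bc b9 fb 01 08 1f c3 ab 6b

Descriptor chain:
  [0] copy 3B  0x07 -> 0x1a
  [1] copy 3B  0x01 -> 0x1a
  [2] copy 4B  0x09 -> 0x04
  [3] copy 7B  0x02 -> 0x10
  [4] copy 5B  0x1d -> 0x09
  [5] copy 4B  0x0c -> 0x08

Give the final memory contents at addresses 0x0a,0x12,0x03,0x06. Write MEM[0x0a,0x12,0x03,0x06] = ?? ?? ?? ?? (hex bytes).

[0] 0x07->0x1a len=3 : 88 e8 3f
[1] 0x01->0x1a len=3 : b9 1f 13
[2] 0x09->0x04 len=4 : 3f bd db 54
[3] 0x02->0x10 len=7 : 1f 13 3f bd db 54 e8
[4] 0x1d->0x09 len=5 : fb 01 08 1f c3
[5] 0x0c->0x08 len=4 : 1f c3 d5 dc
query mem[0x0a]=0xd5, mem[0x12]=0x3f, mem[0x03]=0x13, mem[0x06]=0xdb

MEM[0x0a,0x12,0x03,0x06] = d5 3f 13 db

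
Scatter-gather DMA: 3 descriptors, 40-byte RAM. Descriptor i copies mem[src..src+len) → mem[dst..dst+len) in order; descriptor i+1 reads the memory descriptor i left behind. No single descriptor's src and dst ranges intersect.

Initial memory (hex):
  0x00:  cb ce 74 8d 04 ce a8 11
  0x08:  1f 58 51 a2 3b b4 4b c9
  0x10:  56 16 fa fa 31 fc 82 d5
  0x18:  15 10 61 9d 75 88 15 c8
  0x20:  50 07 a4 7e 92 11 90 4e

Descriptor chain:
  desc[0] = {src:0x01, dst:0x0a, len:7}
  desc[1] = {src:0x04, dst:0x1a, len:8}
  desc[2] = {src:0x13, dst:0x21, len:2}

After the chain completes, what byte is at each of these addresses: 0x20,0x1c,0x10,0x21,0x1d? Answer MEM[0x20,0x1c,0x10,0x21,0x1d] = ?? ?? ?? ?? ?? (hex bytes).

MEM[0x20,0x1c,0x10,0x21,0x1d] = ce a8 11 fa 11

[0] 0x01->0x0a len=7 : ce 74 8d 04 ce a8 11
[1] 0x04->0x1a len=8 : 04 ce a8 11 1f 58 ce 74
[2] 0x13->0x21 len=2 : fa 31
query mem[0x20]=0xce, mem[0x1c]=0xa8, mem[0x10]=0x11, mem[0x21]=0xfa, mem[0x1d]=0x11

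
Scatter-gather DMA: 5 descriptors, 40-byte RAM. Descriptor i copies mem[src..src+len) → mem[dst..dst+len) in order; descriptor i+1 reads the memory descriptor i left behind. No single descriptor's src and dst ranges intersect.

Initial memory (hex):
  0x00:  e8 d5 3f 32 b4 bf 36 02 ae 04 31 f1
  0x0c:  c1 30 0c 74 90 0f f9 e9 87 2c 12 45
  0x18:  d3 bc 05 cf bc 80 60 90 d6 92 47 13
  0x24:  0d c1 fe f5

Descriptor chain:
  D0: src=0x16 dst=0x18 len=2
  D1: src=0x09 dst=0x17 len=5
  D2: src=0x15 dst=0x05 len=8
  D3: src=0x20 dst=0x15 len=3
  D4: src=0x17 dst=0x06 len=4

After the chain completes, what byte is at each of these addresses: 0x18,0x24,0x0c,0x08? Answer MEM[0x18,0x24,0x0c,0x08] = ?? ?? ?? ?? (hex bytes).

MEM[0x18,0x24,0x0c,0x08] = 31 0d bc f1

  after D0: wrote 2B at 0x18 = 1245
  after D1: wrote 5B at 0x17 = 0431f1c130
  after D2: wrote 8B at 0x05 = 2c120431f1c130bc
  after D3: wrote 3B at 0x15 = d69247
  after D4: wrote 4B at 0x06 = 4731f1c1
query mem[0x18]=0x31, mem[0x24]=0x0d, mem[0x0c]=0xbc, mem[0x08]=0xf1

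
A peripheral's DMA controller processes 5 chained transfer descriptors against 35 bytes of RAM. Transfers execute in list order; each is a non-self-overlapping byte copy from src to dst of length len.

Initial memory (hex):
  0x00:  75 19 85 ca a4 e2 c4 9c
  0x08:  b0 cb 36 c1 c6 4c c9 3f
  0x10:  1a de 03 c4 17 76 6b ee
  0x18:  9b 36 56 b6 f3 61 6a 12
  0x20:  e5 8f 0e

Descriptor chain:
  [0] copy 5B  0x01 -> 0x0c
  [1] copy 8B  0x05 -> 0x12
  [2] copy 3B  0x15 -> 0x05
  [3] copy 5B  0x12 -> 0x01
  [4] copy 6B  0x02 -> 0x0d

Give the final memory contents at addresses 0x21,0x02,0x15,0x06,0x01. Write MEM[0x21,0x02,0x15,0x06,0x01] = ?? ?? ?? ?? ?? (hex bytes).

  after D0: wrote 5B at 0x0c = 1985caa4e2
  after D1: wrote 8B at 0x12 = e2c49cb0cb36c119
  after D2: wrote 3B at 0x05 = b0cb36
  after D3: wrote 5B at 0x01 = e2c49cb0cb
  after D4: wrote 6B at 0x0d = c49cb0cbcb36
query mem[0x21]=0x8f, mem[0x02]=0xc4, mem[0x15]=0xb0, mem[0x06]=0xcb, mem[0x01]=0xe2

MEM[0x21,0x02,0x15,0x06,0x01] = 8f c4 b0 cb e2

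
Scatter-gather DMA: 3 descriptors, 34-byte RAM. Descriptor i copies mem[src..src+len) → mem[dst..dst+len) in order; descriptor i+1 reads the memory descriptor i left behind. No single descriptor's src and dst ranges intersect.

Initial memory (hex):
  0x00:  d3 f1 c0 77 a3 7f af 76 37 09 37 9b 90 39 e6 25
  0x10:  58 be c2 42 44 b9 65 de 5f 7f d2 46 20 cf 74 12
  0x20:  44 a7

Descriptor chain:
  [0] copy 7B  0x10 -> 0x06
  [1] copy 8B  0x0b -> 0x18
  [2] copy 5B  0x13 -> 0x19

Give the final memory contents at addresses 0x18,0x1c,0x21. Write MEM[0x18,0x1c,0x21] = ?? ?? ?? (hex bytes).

MEM[0x18,0x1c,0x21] = b9 65 a7

[0] 0x10->0x06 len=7 : 58 be c2 42 44 b9 65
[1] 0x0b->0x18 len=8 : b9 65 39 e6 25 58 be c2
[2] 0x13->0x19 len=5 : 42 44 b9 65 de
query mem[0x18]=0xb9, mem[0x1c]=0x65, mem[0x21]=0xa7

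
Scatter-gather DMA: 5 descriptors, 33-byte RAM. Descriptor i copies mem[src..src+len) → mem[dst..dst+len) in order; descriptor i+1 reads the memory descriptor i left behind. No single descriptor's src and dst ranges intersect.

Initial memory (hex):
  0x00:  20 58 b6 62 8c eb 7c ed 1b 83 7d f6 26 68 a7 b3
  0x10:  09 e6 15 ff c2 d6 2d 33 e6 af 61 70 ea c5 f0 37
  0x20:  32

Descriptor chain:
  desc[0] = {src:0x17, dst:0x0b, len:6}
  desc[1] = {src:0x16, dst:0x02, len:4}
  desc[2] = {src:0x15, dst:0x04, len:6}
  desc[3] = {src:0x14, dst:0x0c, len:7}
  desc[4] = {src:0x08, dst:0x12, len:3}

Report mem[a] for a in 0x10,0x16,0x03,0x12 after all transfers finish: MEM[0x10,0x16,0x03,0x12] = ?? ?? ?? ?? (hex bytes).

MEM[0x10,0x16,0x03,0x12] = e6 2d 33 af

[0] 0x17->0x0b len=6 : 33 e6 af 61 70 ea
[1] 0x16->0x02 len=4 : 2d 33 e6 af
[2] 0x15->0x04 len=6 : d6 2d 33 e6 af 61
[3] 0x14->0x0c len=7 : c2 d6 2d 33 e6 af 61
[4] 0x08->0x12 len=3 : af 61 7d
query mem[0x10]=0xe6, mem[0x16]=0x2d, mem[0x03]=0x33, mem[0x12]=0xaf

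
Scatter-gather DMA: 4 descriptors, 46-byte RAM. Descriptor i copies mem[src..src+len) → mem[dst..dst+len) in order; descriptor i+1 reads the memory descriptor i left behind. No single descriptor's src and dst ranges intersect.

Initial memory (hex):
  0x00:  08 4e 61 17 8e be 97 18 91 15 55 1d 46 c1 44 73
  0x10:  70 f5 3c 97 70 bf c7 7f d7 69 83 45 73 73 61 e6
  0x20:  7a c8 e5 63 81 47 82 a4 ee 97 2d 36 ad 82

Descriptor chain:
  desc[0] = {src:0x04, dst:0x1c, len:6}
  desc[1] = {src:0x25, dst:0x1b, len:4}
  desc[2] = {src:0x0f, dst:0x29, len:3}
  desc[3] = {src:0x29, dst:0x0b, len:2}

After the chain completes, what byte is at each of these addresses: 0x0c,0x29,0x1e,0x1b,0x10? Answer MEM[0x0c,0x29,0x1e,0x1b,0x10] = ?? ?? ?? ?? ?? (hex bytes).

[0] 0x04->0x1c len=6 : 8e be 97 18 91 15
[1] 0x25->0x1b len=4 : 47 82 a4 ee
[2] 0x0f->0x29 len=3 : 73 70 f5
[3] 0x29->0x0b len=2 : 73 70
query mem[0x0c]=0x70, mem[0x29]=0x73, mem[0x1e]=0xee, mem[0x1b]=0x47, mem[0x10]=0x70

MEM[0x0c,0x29,0x1e,0x1b,0x10] = 70 73 ee 47 70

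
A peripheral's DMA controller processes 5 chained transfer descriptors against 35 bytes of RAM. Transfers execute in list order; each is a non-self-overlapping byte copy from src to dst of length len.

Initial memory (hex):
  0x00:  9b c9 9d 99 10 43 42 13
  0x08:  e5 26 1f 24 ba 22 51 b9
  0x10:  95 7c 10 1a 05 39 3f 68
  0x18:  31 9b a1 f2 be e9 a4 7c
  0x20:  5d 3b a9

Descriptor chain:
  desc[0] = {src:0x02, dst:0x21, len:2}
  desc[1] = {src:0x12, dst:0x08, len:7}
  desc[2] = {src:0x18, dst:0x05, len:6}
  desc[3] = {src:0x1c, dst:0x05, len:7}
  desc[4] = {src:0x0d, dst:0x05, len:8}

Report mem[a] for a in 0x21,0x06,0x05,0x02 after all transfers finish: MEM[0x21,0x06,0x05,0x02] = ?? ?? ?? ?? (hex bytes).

[0] 0x02->0x21 len=2 : 9d 99
[1] 0x12->0x08 len=7 : 10 1a 05 39 3f 68 31
[2] 0x18->0x05 len=6 : 31 9b a1 f2 be e9
[3] 0x1c->0x05 len=7 : be e9 a4 7c 5d 9d 99
[4] 0x0d->0x05 len=8 : 68 31 b9 95 7c 10 1a 05
query mem[0x21]=0x9d, mem[0x06]=0x31, mem[0x05]=0x68, mem[0x02]=0x9d

MEM[0x21,0x06,0x05,0x02] = 9d 31 68 9d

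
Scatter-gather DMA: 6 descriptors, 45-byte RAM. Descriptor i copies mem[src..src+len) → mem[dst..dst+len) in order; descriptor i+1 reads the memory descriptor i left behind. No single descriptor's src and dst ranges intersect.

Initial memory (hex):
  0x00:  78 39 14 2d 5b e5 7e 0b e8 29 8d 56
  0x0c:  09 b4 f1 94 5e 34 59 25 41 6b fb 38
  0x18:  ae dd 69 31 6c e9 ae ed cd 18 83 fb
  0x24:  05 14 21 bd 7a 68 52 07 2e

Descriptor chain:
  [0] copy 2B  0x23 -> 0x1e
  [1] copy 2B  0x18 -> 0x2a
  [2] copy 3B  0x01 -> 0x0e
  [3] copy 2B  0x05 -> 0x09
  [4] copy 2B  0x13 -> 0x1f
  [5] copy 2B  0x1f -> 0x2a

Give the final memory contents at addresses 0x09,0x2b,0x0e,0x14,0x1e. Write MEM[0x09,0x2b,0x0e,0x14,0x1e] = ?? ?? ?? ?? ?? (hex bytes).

MEM[0x09,0x2b,0x0e,0x14,0x1e] = e5 41 39 41 fb

  after D0: wrote 2B at 0x1e = fb05
  after D1: wrote 2B at 0x2a = aedd
  after D2: wrote 3B at 0x0e = 39142d
  after D3: wrote 2B at 0x09 = e57e
  after D4: wrote 2B at 0x1f = 2541
  after D5: wrote 2B at 0x2a = 2541
query mem[0x09]=0xe5, mem[0x2b]=0x41, mem[0x0e]=0x39, mem[0x14]=0x41, mem[0x1e]=0xfb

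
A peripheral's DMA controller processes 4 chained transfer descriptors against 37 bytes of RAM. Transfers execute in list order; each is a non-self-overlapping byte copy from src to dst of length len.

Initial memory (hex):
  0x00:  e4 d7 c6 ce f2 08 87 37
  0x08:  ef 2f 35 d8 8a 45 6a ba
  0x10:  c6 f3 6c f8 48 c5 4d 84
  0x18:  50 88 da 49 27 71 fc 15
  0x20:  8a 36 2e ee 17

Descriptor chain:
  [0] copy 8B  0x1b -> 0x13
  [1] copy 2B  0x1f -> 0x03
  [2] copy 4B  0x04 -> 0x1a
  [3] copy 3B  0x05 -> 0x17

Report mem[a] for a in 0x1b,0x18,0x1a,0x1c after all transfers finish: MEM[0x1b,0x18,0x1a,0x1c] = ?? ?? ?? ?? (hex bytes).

MEM[0x1b,0x18,0x1a,0x1c] = 08 87 8a 87

#0 dst[0x13+8] := {0x49,0x27,0x71,0xfc,0x15,0x8a,0x36,0x2e}
#1 dst[0x03+2] := {0x15,0x8a}
#2 dst[0x1a+4] := {0x8a,0x08,0x87,0x37}
#3 dst[0x17+3] := {0x08,0x87,0x37}
query mem[0x1b]=0x08, mem[0x18]=0x87, mem[0x1a]=0x8a, mem[0x1c]=0x87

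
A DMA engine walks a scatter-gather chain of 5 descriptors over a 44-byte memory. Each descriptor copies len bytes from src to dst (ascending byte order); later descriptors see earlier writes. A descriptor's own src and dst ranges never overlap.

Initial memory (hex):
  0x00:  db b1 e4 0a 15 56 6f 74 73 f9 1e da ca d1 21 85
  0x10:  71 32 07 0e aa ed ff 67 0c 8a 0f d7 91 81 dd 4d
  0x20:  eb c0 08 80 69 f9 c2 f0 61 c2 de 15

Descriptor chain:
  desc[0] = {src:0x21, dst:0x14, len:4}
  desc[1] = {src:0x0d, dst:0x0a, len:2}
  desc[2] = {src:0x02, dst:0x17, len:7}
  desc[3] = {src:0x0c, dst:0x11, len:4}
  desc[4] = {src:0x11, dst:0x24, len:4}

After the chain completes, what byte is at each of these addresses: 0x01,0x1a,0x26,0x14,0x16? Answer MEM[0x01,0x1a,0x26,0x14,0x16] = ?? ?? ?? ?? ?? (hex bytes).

MEM[0x01,0x1a,0x26,0x14,0x16] = b1 56 21 85 80

D0: mem[0x14..0x17] <- [c0 08 80 69]
D1: mem[0x0a..0x0b] <- [d1 21]
D2: mem[0x17..0x1d] <- [e4 0a 15 56 6f 74 73]
D3: mem[0x11..0x14] <- [ca d1 21 85]
D4: mem[0x24..0x27] <- [ca d1 21 85]
query mem[0x01]=0xb1, mem[0x1a]=0x56, mem[0x26]=0x21, mem[0x14]=0x85, mem[0x16]=0x80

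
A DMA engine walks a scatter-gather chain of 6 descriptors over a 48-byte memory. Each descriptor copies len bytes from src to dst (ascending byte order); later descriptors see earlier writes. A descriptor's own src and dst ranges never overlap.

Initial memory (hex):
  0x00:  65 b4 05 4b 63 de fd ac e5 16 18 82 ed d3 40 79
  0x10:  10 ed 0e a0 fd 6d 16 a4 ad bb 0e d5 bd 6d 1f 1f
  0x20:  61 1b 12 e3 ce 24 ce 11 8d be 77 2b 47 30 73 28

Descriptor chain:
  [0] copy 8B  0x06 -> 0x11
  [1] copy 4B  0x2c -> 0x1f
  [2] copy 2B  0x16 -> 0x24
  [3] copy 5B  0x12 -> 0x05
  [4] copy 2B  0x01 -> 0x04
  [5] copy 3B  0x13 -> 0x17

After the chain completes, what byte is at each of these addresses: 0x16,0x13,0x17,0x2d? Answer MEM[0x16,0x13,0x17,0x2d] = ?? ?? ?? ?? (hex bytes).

MEM[0x16,0x13,0x17,0x2d] = 82 e5 e5 30

#0 dst[0x11+8] := {0xfd,0xac,0xe5,0x16,0x18,0x82,0xed,0xd3}
#1 dst[0x1f+4] := {0x47,0x30,0x73,0x28}
#2 dst[0x24+2] := {0x82,0xed}
#3 dst[0x05+5] := {0xac,0xe5,0x16,0x18,0x82}
#4 dst[0x04+2] := {0xb4,0x05}
#5 dst[0x17+3] := {0xe5,0x16,0x18}
query mem[0x16]=0x82, mem[0x13]=0xe5, mem[0x17]=0xe5, mem[0x2d]=0x30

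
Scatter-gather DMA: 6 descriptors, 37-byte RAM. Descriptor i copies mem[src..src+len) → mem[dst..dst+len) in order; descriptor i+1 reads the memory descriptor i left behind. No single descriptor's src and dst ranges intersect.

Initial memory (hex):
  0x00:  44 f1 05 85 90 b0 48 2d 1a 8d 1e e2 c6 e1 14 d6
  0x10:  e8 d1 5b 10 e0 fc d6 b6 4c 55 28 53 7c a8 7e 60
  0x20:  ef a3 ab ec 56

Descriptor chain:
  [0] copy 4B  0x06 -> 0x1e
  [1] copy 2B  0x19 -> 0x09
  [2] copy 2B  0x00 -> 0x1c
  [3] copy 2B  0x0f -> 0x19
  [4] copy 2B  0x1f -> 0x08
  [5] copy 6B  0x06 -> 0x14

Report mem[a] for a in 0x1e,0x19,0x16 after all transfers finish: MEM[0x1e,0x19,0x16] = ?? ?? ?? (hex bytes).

MEM[0x1e,0x19,0x16] = 48 e2 2d

[0] 0x06->0x1e len=4 : 48 2d 1a 8d
[1] 0x19->0x09 len=2 : 55 28
[2] 0x00->0x1c len=2 : 44 f1
[3] 0x0f->0x19 len=2 : d6 e8
[4] 0x1f->0x08 len=2 : 2d 1a
[5] 0x06->0x14 len=6 : 48 2d 2d 1a 28 e2
query mem[0x1e]=0x48, mem[0x19]=0xe2, mem[0x16]=0x2d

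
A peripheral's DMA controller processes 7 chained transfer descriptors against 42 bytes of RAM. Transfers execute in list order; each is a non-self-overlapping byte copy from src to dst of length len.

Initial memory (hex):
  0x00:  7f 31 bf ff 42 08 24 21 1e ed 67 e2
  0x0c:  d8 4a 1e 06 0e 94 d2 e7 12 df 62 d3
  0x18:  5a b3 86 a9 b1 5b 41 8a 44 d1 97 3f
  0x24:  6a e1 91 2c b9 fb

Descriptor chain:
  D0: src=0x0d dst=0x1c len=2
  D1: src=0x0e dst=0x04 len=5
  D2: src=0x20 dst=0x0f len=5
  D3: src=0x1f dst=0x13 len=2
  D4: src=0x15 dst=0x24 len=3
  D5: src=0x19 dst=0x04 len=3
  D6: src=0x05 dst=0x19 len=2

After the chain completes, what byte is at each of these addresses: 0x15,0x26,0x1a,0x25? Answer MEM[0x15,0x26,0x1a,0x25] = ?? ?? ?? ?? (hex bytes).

D0: mem[0x1c..0x1d] <- [4a 1e]
D1: mem[0x04..0x08] <- [1e 06 0e 94 d2]
D2: mem[0x0f..0x13] <- [44 d1 97 3f 6a]
D3: mem[0x13..0x14] <- [8a 44]
D4: mem[0x24..0x26] <- [df 62 d3]
D5: mem[0x04..0x06] <- [b3 86 a9]
D6: mem[0x19..0x1a] <- [86 a9]
query mem[0x15]=0xdf, mem[0x26]=0xd3, mem[0x1a]=0xa9, mem[0x25]=0x62

MEM[0x15,0x26,0x1a,0x25] = df d3 a9 62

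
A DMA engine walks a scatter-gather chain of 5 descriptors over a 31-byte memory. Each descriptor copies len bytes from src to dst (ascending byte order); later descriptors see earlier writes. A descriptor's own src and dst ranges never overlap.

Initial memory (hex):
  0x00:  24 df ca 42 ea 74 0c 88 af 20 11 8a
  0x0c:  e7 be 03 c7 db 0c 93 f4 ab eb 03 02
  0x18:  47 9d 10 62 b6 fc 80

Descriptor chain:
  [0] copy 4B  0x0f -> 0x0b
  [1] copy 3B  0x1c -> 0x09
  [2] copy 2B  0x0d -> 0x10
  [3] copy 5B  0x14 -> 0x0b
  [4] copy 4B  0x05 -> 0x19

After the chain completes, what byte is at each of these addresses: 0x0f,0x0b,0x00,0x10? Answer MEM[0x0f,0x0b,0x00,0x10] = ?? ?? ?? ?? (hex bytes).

#0 dst[0x0b+4] := {0xc7,0xdb,0x0c,0x93}
#1 dst[0x09+3] := {0xb6,0xfc,0x80}
#2 dst[0x10+2] := {0x0c,0x93}
#3 dst[0x0b+5] := {0xab,0xeb,0x03,0x02,0x47}
#4 dst[0x19+4] := {0x74,0x0c,0x88,0xaf}
query mem[0x0f]=0x47, mem[0x0b]=0xab, mem[0x00]=0x24, mem[0x10]=0x0c

MEM[0x0f,0x0b,0x00,0x10] = 47 ab 24 0c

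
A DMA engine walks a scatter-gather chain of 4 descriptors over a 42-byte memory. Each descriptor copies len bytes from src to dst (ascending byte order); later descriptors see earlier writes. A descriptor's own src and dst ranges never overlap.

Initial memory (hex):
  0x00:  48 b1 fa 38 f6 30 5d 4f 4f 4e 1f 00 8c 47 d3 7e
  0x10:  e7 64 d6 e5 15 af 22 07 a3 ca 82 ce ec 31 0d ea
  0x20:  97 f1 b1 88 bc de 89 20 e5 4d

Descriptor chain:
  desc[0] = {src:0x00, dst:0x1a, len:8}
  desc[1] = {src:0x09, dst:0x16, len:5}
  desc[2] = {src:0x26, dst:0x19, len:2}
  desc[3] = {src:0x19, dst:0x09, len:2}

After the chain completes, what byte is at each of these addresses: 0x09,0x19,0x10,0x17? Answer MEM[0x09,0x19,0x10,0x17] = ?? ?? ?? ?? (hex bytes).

  after D0: wrote 8B at 0x1a = 48b1fa38f6305d4f
  after D1: wrote 5B at 0x16 = 4e1f008c47
  after D2: wrote 2B at 0x19 = 8920
  after D3: wrote 2B at 0x09 = 8920
query mem[0x09]=0x89, mem[0x19]=0x89, mem[0x10]=0xe7, mem[0x17]=0x1f

MEM[0x09,0x19,0x10,0x17] = 89 89 e7 1f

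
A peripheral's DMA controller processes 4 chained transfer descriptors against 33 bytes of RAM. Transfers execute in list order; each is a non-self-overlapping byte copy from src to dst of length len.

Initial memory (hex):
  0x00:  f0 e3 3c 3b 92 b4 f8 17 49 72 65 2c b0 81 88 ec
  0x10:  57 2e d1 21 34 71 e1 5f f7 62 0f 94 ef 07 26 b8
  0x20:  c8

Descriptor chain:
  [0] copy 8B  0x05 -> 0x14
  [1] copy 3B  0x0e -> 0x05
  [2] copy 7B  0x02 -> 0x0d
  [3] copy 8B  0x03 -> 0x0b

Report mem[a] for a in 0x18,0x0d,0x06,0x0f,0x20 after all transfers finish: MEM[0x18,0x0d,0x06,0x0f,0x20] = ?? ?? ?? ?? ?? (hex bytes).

MEM[0x18,0x0d,0x06,0x0f,0x20] = 72 88 ec 57 c8

#0 dst[0x14+8] := {0xb4,0xf8,0x17,0x49,0x72,0x65,0x2c,0xb0}
#1 dst[0x05+3] := {0x88,0xec,0x57}
#2 dst[0x0d+7] := {0x3c,0x3b,0x92,0x88,0xec,0x57,0x49}
#3 dst[0x0b+8] := {0x3b,0x92,0x88,0xec,0x57,0x49,0x72,0x65}
query mem[0x18]=0x72, mem[0x0d]=0x88, mem[0x06]=0xec, mem[0x0f]=0x57, mem[0x20]=0xc8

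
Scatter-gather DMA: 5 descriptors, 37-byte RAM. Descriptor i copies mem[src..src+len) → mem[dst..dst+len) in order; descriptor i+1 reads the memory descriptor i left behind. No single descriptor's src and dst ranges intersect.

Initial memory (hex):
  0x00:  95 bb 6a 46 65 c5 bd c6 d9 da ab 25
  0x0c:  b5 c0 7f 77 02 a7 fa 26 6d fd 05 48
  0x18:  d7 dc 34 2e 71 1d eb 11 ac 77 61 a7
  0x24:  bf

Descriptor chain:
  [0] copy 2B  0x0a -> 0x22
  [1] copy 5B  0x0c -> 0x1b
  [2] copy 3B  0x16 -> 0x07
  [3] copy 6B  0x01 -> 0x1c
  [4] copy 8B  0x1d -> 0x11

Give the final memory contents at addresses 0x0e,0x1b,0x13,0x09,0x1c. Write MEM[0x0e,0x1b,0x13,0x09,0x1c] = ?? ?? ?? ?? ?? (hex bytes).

MEM[0x0e,0x1b,0x13,0x09,0x1c] = 7f b5 65 d7 bb

[0] 0x0a->0x22 len=2 : ab 25
[1] 0x0c->0x1b len=5 : b5 c0 7f 77 02
[2] 0x16->0x07 len=3 : 05 48 d7
[3] 0x01->0x1c len=6 : bb 6a 46 65 c5 bd
[4] 0x1d->0x11 len=8 : 6a 46 65 c5 bd ab 25 bf
query mem[0x0e]=0x7f, mem[0x1b]=0xb5, mem[0x13]=0x65, mem[0x09]=0xd7, mem[0x1c]=0xbb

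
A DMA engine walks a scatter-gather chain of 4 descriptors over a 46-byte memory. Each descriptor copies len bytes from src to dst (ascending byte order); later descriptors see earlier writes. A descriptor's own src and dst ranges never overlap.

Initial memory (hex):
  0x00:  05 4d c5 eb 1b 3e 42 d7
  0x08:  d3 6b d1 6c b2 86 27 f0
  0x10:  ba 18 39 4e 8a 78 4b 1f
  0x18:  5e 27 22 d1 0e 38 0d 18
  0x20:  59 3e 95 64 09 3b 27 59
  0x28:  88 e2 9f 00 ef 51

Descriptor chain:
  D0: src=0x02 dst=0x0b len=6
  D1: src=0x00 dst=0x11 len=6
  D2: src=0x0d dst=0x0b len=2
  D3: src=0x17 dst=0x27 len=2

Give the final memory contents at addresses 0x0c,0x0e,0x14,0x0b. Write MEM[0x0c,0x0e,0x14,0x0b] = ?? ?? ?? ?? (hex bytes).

MEM[0x0c,0x0e,0x14,0x0b] = 3e 3e eb 1b

[0] 0x02->0x0b len=6 : c5 eb 1b 3e 42 d7
[1] 0x00->0x11 len=6 : 05 4d c5 eb 1b 3e
[2] 0x0d->0x0b len=2 : 1b 3e
[3] 0x17->0x27 len=2 : 1f 5e
query mem[0x0c]=0x3e, mem[0x0e]=0x3e, mem[0x14]=0xeb, mem[0x0b]=0x1b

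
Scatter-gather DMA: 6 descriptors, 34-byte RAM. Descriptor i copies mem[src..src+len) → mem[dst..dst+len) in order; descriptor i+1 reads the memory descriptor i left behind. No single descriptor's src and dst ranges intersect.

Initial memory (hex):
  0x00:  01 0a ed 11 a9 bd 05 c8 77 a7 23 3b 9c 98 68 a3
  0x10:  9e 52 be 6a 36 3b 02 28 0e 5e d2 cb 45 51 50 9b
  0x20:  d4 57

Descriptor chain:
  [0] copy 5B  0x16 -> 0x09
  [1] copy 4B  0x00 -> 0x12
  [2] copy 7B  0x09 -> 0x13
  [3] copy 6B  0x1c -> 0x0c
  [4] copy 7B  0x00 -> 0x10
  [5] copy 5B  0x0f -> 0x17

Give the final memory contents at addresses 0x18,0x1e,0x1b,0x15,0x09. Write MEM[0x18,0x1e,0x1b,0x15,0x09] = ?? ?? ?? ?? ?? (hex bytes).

#0 dst[0x09+5] := {0x02,0x28,0x0e,0x5e,0xd2}
#1 dst[0x12+4] := {0x01,0x0a,0xed,0x11}
#2 dst[0x13+7] := {0x02,0x28,0x0e,0x5e,0xd2,0x68,0xa3}
#3 dst[0x0c+6] := {0x45,0x51,0x50,0x9b,0xd4,0x57}
#4 dst[0x10+7] := {0x01,0x0a,0xed,0x11,0xa9,0xbd,0x05}
#5 dst[0x17+5] := {0x9b,0x01,0x0a,0xed,0x11}
query mem[0x18]=0x01, mem[0x1e]=0x50, mem[0x1b]=0x11, mem[0x15]=0xbd, mem[0x09]=0x02

MEM[0x18,0x1e,0x1b,0x15,0x09] = 01 50 11 bd 02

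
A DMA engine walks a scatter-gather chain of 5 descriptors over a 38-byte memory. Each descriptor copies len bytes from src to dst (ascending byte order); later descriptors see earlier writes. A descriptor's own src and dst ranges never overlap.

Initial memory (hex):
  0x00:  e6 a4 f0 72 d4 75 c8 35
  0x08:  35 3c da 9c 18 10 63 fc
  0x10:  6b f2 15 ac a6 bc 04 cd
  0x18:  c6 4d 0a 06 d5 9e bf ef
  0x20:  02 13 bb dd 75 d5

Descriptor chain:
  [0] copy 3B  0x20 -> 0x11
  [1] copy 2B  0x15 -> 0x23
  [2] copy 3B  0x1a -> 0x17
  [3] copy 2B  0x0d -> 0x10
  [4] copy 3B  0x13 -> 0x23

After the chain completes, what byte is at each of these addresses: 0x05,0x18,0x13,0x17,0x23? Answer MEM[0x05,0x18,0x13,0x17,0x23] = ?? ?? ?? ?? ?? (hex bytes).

[0] 0x20->0x11 len=3 : 02 13 bb
[1] 0x15->0x23 len=2 : bc 04
[2] 0x1a->0x17 len=3 : 0a 06 d5
[3] 0x0d->0x10 len=2 : 10 63
[4] 0x13->0x23 len=3 : bb a6 bc
query mem[0x05]=0x75, mem[0x18]=0x06, mem[0x13]=0xbb, mem[0x17]=0x0a, mem[0x23]=0xbb

MEM[0x05,0x18,0x13,0x17,0x23] = 75 06 bb 0a bb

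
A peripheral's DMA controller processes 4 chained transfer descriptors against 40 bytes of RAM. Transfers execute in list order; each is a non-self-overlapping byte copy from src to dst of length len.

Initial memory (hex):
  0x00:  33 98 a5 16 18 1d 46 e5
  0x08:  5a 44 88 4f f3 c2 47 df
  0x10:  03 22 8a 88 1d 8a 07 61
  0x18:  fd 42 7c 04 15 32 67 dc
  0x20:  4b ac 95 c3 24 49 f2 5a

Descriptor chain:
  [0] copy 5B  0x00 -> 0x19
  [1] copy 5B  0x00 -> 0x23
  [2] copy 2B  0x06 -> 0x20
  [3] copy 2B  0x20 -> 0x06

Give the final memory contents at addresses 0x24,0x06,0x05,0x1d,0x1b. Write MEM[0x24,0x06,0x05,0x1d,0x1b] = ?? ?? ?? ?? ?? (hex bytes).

#0 dst[0x19+5] := {0x33,0x98,0xa5,0x16,0x18}
#1 dst[0x23+5] := {0x33,0x98,0xa5,0x16,0x18}
#2 dst[0x20+2] := {0x46,0xe5}
#3 dst[0x06+2] := {0x46,0xe5}
query mem[0x24]=0x98, mem[0x06]=0x46, mem[0x05]=0x1d, mem[0x1d]=0x18, mem[0x1b]=0xa5

MEM[0x24,0x06,0x05,0x1d,0x1b] = 98 46 1d 18 a5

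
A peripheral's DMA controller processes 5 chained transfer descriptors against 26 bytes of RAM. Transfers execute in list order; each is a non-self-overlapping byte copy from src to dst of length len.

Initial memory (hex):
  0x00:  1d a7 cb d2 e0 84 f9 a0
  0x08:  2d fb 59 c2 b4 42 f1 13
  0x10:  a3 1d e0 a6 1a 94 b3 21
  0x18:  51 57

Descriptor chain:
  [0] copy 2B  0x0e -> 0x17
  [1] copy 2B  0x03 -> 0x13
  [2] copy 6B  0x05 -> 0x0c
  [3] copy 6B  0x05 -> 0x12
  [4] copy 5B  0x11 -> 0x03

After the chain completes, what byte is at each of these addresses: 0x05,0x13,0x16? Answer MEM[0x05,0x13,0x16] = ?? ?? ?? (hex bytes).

D0: mem[0x17..0x18] <- [f1 13]
D1: mem[0x13..0x14] <- [d2 e0]
D2: mem[0x0c..0x11] <- [84 f9 a0 2d fb 59]
D3: mem[0x12..0x17] <- [84 f9 a0 2d fb 59]
D4: mem[0x03..0x07] <- [59 84 f9 a0 2d]
query mem[0x05]=0xf9, mem[0x13]=0xf9, mem[0x16]=0xfb

MEM[0x05,0x13,0x16] = f9 f9 fb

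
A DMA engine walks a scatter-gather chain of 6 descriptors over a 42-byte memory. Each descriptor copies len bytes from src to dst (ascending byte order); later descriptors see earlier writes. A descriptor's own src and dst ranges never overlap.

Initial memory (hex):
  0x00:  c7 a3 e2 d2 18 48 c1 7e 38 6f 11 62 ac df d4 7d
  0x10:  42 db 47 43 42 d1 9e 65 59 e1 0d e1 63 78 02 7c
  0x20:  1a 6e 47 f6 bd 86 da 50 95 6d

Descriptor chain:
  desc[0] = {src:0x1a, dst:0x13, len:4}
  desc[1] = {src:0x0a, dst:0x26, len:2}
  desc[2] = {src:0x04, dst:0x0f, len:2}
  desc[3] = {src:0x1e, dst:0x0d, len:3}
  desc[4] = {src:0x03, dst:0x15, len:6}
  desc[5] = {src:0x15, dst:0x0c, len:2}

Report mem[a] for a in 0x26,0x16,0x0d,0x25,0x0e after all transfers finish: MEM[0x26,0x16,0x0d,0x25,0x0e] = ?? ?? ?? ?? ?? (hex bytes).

D0: mem[0x13..0x16] <- [0d e1 63 78]
D1: mem[0x26..0x27] <- [11 62]
D2: mem[0x0f..0x10] <- [18 48]
D3: mem[0x0d..0x0f] <- [02 7c 1a]
D4: mem[0x15..0x1a] <- [d2 18 48 c1 7e 38]
D5: mem[0x0c..0x0d] <- [d2 18]
query mem[0x26]=0x11, mem[0x16]=0x18, mem[0x0d]=0x18, mem[0x25]=0x86, mem[0x0e]=0x7c

MEM[0x26,0x16,0x0d,0x25,0x0e] = 11 18 18 86 7c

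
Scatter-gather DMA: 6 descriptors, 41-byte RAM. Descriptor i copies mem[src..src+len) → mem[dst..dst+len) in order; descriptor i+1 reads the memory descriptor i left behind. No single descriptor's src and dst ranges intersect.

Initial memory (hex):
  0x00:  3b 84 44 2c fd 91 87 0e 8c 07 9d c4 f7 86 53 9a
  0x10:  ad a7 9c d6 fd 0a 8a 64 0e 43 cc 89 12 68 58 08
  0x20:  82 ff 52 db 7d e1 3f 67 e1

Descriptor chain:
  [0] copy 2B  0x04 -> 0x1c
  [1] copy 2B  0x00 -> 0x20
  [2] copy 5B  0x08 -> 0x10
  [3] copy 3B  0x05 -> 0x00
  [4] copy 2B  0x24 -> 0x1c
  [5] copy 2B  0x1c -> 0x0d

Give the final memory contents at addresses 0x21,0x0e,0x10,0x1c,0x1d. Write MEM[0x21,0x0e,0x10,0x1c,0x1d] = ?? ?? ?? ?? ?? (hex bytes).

MEM[0x21,0x0e,0x10,0x1c,0x1d] = 84 e1 8c 7d e1

#0 dst[0x1c+2] := {0xfd,0x91}
#1 dst[0x20+2] := {0x3b,0x84}
#2 dst[0x10+5] := {0x8c,0x07,0x9d,0xc4,0xf7}
#3 dst[0x00+3] := {0x91,0x87,0x0e}
#4 dst[0x1c+2] := {0x7d,0xe1}
#5 dst[0x0d+2] := {0x7d,0xe1}
query mem[0x21]=0x84, mem[0x0e]=0xe1, mem[0x10]=0x8c, mem[0x1c]=0x7d, mem[0x1d]=0xe1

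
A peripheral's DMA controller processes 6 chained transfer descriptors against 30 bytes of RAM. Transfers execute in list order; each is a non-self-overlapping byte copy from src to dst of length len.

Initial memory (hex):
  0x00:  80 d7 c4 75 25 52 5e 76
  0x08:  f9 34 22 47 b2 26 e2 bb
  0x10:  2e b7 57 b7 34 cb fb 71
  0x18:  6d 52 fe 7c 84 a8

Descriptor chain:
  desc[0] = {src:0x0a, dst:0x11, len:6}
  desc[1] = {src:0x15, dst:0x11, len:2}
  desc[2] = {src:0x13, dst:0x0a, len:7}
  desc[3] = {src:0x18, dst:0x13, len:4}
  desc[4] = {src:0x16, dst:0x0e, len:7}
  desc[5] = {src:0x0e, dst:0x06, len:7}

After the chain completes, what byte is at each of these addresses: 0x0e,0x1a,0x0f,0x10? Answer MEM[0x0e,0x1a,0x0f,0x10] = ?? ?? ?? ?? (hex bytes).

#0 dst[0x11+6] := {0x22,0x47,0xb2,0x26,0xe2,0xbb}
#1 dst[0x11+2] := {0xe2,0xbb}
#2 dst[0x0a+7] := {0xb2,0x26,0xe2,0xbb,0x71,0x6d,0x52}
#3 dst[0x13+4] := {0x6d,0x52,0xfe,0x7c}
#4 dst[0x0e+7] := {0x7c,0x71,0x6d,0x52,0xfe,0x7c,0x84}
#5 dst[0x06+7] := {0x7c,0x71,0x6d,0x52,0xfe,0x7c,0x84}
query mem[0x0e]=0x7c, mem[0x1a]=0xfe, mem[0x0f]=0x71, mem[0x10]=0x6d

MEM[0x0e,0x1a,0x0f,0x10] = 7c fe 71 6d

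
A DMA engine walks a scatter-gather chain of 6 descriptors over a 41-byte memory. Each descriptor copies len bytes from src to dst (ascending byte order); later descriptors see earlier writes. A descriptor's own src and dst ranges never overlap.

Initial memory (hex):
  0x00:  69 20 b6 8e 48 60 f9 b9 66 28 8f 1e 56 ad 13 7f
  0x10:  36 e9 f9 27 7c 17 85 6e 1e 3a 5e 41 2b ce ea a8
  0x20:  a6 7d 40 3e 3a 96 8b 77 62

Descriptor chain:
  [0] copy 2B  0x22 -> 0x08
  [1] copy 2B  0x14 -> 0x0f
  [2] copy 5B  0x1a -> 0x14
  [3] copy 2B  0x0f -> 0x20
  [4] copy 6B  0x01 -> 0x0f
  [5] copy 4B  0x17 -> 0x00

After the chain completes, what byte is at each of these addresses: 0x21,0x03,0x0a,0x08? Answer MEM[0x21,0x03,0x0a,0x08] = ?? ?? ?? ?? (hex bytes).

MEM[0x21,0x03,0x0a,0x08] = 17 5e 8f 40

#0 dst[0x08+2] := {0x40,0x3e}
#1 dst[0x0f+2] := {0x7c,0x17}
#2 dst[0x14+5] := {0x5e,0x41,0x2b,0xce,0xea}
#3 dst[0x20+2] := {0x7c,0x17}
#4 dst[0x0f+6] := {0x20,0xb6,0x8e,0x48,0x60,0xf9}
#5 dst[0x00+4] := {0xce,0xea,0x3a,0x5e}
query mem[0x21]=0x17, mem[0x03]=0x5e, mem[0x0a]=0x8f, mem[0x08]=0x40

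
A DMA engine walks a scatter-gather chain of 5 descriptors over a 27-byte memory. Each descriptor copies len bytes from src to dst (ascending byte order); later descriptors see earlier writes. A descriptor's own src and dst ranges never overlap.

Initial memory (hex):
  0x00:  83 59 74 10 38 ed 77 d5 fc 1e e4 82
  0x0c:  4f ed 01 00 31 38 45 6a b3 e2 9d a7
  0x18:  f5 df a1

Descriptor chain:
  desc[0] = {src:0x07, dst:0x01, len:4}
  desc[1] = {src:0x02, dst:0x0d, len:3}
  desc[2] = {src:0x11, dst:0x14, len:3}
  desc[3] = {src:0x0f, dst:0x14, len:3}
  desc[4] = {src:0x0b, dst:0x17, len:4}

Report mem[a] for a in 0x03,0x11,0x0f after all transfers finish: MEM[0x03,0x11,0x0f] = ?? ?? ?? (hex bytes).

MEM[0x03,0x11,0x0f] = 1e 38 e4

  after D0: wrote 4B at 0x01 = d5fc1ee4
  after D1: wrote 3B at 0x0d = fc1ee4
  after D2: wrote 3B at 0x14 = 38456a
  after D3: wrote 3B at 0x14 = e43138
  after D4: wrote 4B at 0x17 = 824ffc1e
query mem[0x03]=0x1e, mem[0x11]=0x38, mem[0x0f]=0xe4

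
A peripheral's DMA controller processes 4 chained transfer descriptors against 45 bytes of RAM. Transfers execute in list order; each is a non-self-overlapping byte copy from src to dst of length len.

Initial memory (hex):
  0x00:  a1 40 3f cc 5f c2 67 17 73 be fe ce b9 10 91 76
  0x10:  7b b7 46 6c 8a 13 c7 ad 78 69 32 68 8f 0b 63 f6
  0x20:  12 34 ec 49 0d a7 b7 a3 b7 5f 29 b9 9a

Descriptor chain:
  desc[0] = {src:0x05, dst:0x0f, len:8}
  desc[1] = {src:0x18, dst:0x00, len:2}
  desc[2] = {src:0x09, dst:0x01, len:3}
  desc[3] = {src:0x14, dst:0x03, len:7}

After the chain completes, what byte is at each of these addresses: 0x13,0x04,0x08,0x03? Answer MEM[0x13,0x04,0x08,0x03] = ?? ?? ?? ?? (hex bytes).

MEM[0x13,0x04,0x08,0x03] = be ce 69 fe

D0: mem[0x0f..0x16] <- [c2 67 17 73 be fe ce b9]
D1: mem[0x00..0x01] <- [78 69]
D2: mem[0x01..0x03] <- [be fe ce]
D3: mem[0x03..0x09] <- [fe ce b9 ad 78 69 32]
query mem[0x13]=0xbe, mem[0x04]=0xce, mem[0x08]=0x69, mem[0x03]=0xfe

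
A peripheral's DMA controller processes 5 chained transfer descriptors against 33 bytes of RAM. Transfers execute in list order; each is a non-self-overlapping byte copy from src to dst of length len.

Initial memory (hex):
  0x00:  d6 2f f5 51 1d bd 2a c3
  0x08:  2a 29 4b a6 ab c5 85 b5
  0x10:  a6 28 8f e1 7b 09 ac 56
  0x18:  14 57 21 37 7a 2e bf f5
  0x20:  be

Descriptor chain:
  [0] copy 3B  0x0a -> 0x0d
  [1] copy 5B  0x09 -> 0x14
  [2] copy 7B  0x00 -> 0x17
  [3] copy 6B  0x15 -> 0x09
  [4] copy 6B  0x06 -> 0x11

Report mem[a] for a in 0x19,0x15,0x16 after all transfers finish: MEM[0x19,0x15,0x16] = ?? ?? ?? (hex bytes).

  after D0: wrote 3B at 0x0d = 4ba6ab
  after D1: wrote 5B at 0x14 = 294ba6ab4b
  after D2: wrote 7B at 0x17 = d62ff5511dbd2a
  after D3: wrote 6B at 0x09 = 4ba6d62ff551
  after D4: wrote 6B at 0x11 = 2ac32a4ba6d6
query mem[0x19]=0xf5, mem[0x15]=0xa6, mem[0x16]=0xd6

MEM[0x19,0x15,0x16] = f5 a6 d6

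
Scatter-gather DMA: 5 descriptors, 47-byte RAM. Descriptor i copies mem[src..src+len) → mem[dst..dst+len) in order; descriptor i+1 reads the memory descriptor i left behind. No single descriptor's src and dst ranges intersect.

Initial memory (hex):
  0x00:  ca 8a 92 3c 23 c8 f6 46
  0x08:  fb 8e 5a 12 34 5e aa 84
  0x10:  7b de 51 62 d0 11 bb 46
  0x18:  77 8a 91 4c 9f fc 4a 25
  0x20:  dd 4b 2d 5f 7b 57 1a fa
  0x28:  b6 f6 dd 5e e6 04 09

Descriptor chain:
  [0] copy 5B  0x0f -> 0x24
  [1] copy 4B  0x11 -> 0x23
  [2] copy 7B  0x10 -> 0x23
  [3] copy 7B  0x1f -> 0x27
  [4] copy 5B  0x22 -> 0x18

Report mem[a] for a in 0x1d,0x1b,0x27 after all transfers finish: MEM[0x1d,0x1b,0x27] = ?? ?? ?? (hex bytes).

[0] 0x0f->0x24 len=5 : 84 7b de 51 62
[1] 0x11->0x23 len=4 : de 51 62 d0
[2] 0x10->0x23 len=7 : 7b de 51 62 d0 11 bb
[3] 0x1f->0x27 len=7 : 25 dd 4b 2d 7b de 51
[4] 0x22->0x18 len=5 : 2d 7b de 51 62
query mem[0x1d]=0xfc, mem[0x1b]=0x51, mem[0x27]=0x25

MEM[0x1d,0x1b,0x27] = fc 51 25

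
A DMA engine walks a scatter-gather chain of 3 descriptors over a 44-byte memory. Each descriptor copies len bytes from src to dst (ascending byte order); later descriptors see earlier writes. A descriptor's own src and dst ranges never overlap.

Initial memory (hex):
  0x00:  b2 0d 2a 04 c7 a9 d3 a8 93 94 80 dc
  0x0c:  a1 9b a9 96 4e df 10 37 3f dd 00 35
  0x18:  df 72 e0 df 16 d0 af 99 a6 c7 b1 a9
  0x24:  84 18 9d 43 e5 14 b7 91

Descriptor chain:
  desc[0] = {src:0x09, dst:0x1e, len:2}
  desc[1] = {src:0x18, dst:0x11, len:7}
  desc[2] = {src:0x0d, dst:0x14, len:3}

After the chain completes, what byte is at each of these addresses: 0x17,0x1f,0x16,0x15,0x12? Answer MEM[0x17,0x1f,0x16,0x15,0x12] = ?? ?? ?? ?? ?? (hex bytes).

[0] 0x09->0x1e len=2 : 94 80
[1] 0x18->0x11 len=7 : df 72 e0 df 16 d0 94
[2] 0x0d->0x14 len=3 : 9b a9 96
query mem[0x17]=0x94, mem[0x1f]=0x80, mem[0x16]=0x96, mem[0x15]=0xa9, mem[0x12]=0x72

MEM[0x17,0x1f,0x16,0x15,0x12] = 94 80 96 a9 72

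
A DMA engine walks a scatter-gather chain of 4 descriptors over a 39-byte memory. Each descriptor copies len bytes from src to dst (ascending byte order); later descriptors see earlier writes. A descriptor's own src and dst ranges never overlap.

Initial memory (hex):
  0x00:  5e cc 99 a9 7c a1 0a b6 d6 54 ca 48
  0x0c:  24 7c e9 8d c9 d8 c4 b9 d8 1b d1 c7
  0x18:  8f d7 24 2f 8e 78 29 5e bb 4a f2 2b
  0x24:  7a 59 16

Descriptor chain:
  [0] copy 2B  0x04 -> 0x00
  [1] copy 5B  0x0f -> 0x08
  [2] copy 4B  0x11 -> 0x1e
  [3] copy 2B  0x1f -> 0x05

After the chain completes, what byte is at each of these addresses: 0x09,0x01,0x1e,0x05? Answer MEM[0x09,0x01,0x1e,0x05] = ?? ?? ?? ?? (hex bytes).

  after D0: wrote 2B at 0x00 = 7ca1
  after D1: wrote 5B at 0x08 = 8dc9d8c4b9
  after D2: wrote 4B at 0x1e = d8c4b9d8
  after D3: wrote 2B at 0x05 = c4b9
query mem[0x09]=0xc9, mem[0x01]=0xa1, mem[0x1e]=0xd8, mem[0x05]=0xc4

MEM[0x09,0x01,0x1e,0x05] = c9 a1 d8 c4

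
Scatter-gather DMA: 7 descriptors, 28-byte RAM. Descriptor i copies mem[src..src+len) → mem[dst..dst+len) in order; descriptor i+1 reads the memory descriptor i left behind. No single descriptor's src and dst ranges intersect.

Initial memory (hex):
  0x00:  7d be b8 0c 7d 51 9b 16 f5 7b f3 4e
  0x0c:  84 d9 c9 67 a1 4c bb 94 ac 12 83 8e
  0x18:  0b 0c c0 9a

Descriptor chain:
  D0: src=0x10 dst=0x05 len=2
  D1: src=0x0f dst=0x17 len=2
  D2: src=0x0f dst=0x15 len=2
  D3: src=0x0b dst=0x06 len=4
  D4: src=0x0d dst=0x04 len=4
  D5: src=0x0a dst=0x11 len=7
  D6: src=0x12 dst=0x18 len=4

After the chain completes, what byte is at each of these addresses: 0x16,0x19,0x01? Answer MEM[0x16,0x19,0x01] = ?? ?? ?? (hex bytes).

MEM[0x16,0x19,0x01] = 67 84 be

  after D0: wrote 2B at 0x05 = a14c
  after D1: wrote 2B at 0x17 = 67a1
  after D2: wrote 2B at 0x15 = 67a1
  after D3: wrote 4B at 0x06 = 4e84d9c9
  after D4: wrote 4B at 0x04 = d9c967a1
  after D5: wrote 7B at 0x11 = f34e84d9c967a1
  after D6: wrote 4B at 0x18 = 4e84d9c9
query mem[0x16]=0x67, mem[0x19]=0x84, mem[0x01]=0xbe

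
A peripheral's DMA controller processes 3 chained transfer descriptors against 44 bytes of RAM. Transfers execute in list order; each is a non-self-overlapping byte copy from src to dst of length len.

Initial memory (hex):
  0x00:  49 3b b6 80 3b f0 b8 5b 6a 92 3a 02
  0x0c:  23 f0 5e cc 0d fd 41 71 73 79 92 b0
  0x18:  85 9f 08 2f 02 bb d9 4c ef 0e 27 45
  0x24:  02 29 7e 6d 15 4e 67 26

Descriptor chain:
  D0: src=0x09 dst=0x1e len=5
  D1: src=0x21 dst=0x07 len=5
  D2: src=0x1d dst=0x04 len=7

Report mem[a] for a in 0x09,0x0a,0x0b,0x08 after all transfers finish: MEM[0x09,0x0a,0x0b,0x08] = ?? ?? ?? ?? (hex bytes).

  after D0: wrote 5B at 0x1e = 923a0223f0
  after D1: wrote 5B at 0x07 = 23f0450229
  after D2: wrote 7B at 0x04 = bb923a0223f045
query mem[0x09]=0xf0, mem[0x0a]=0x45, mem[0x0b]=0x29, mem[0x08]=0x23

MEM[0x09,0x0a,0x0b,0x08] = f0 45 29 23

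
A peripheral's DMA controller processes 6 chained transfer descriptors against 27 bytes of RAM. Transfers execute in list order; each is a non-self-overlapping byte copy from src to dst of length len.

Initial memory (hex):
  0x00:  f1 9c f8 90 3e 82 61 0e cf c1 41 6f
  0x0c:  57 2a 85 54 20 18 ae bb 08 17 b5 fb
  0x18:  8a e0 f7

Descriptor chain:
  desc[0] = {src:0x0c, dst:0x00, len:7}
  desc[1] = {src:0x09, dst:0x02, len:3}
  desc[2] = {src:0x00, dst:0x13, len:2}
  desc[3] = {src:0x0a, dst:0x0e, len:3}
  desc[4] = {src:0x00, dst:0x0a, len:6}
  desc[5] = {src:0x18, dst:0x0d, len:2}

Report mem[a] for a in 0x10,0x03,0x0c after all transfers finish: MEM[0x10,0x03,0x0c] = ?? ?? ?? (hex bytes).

#0 dst[0x00+7] := {0x57,0x2a,0x85,0x54,0x20,0x18,0xae}
#1 dst[0x02+3] := {0xc1,0x41,0x6f}
#2 dst[0x13+2] := {0x57,0x2a}
#3 dst[0x0e+3] := {0x41,0x6f,0x57}
#4 dst[0x0a+6] := {0x57,0x2a,0xc1,0x41,0x6f,0x18}
#5 dst[0x0d+2] := {0x8a,0xe0}
query mem[0x10]=0x57, mem[0x03]=0x41, mem[0x0c]=0xc1

MEM[0x10,0x03,0x0c] = 57 41 c1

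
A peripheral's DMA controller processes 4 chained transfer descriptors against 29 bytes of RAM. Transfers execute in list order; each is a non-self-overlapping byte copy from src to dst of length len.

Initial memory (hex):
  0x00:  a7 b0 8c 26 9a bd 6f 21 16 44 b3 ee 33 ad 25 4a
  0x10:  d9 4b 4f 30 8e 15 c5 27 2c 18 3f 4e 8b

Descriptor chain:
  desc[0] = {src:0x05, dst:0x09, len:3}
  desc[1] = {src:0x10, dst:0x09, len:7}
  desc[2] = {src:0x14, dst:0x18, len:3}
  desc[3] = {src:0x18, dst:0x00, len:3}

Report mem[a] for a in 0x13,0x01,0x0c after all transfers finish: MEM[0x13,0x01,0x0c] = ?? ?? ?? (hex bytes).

  after D0: wrote 3B at 0x09 = bd6f21
  after D1: wrote 7B at 0x09 = d94b4f308e15c5
  after D2: wrote 3B at 0x18 = 8e15c5
  after D3: wrote 3B at 0x00 = 8e15c5
query mem[0x13]=0x30, mem[0x01]=0x15, mem[0x0c]=0x30

MEM[0x13,0x01,0x0c] = 30 15 30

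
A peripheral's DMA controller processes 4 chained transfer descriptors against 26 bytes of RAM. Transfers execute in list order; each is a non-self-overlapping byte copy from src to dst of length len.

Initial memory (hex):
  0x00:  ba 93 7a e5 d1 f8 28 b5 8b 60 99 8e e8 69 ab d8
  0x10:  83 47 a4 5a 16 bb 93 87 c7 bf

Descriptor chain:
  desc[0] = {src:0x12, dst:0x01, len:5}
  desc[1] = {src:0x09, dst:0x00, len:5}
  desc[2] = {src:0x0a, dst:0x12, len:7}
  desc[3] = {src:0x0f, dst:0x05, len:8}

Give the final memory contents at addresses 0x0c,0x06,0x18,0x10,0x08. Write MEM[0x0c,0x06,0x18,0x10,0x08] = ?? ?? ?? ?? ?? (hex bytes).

[0] 0x12->0x01 len=5 : a4 5a 16 bb 93
[1] 0x09->0x00 len=5 : 60 99 8e e8 69
[2] 0x0a->0x12 len=7 : 99 8e e8 69 ab d8 83
[3] 0x0f->0x05 len=8 : d8 83 47 99 8e e8 69 ab
query mem[0x0c]=0xab, mem[0x06]=0x83, mem[0x18]=0x83, mem[0x10]=0x83, mem[0x08]=0x99

MEM[0x0c,0x06,0x18,0x10,0x08] = ab 83 83 83 99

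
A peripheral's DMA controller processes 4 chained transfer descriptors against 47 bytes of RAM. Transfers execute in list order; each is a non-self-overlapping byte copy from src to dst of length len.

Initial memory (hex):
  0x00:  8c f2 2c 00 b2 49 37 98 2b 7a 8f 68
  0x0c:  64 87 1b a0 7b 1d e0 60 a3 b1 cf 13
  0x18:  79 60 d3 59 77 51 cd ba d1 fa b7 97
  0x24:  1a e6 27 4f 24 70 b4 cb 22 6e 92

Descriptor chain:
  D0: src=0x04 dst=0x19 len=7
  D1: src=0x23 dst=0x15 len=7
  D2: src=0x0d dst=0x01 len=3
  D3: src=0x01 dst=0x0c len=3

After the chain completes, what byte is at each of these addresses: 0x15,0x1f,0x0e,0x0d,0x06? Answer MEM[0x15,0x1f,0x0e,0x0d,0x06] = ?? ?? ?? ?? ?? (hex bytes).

MEM[0x15,0x1f,0x0e,0x0d,0x06] = 97 8f a0 1b 37

[0] 0x04->0x19 len=7 : b2 49 37 98 2b 7a 8f
[1] 0x23->0x15 len=7 : 97 1a e6 27 4f 24 70
[2] 0x0d->0x01 len=3 : 87 1b a0
[3] 0x01->0x0c len=3 : 87 1b a0
query mem[0x15]=0x97, mem[0x1f]=0x8f, mem[0x0e]=0xa0, mem[0x0d]=0x1b, mem[0x06]=0x37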